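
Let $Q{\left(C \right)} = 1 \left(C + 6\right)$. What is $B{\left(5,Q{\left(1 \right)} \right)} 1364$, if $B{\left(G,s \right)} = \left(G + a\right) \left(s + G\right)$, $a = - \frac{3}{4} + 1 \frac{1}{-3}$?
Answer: $64108$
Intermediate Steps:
$Q{\left(C \right)} = 6 + C$ ($Q{\left(C \right)} = 1 \left(6 + C\right) = 6 + C$)
$a = - \frac{13}{12}$ ($a = \left(-3\right) \frac{1}{4} + 1 \left(- \frac{1}{3}\right) = - \frac{3}{4} - \frac{1}{3} = - \frac{13}{12} \approx -1.0833$)
$B{\left(G,s \right)} = \left(- \frac{13}{12} + G\right) \left(G + s\right)$ ($B{\left(G,s \right)} = \left(G - \frac{13}{12}\right) \left(s + G\right) = \left(- \frac{13}{12} + G\right) \left(G + s\right)$)
$B{\left(5,Q{\left(1 \right)} \right)} 1364 = \left(5^{2} - \frac{65}{12} - \frac{13 \left(6 + 1\right)}{12} + 5 \left(6 + 1\right)\right) 1364 = \left(25 - \frac{65}{12} - \frac{91}{12} + 5 \cdot 7\right) 1364 = \left(25 - \frac{65}{12} - \frac{91}{12} + 35\right) 1364 = 47 \cdot 1364 = 64108$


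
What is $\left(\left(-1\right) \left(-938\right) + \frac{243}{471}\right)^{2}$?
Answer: $\frac{21711138409}{24649} \approx 8.8081 \cdot 10^{5}$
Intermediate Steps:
$\left(\left(-1\right) \left(-938\right) + \frac{243}{471}\right)^{2} = \left(938 + 243 \cdot \frac{1}{471}\right)^{2} = \left(938 + \frac{81}{157}\right)^{2} = \left(\frac{147347}{157}\right)^{2} = \frac{21711138409}{24649}$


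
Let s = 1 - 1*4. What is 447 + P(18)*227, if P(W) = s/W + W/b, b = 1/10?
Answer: 247615/6 ≈ 41269.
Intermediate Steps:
s = -3 (s = 1 - 4 = -3)
b = ⅒ (b = 1*(⅒) = ⅒ ≈ 0.10000)
P(W) = -3/W + 10*W (P(W) = -3/W + W/(⅒) = -3/W + W*10 = -3/W + 10*W)
447 + P(18)*227 = 447 + (-3/18 + 10*18)*227 = 447 + (-3*1/18 + 180)*227 = 447 + (-⅙ + 180)*227 = 447 + (1079/6)*227 = 447 + 244933/6 = 247615/6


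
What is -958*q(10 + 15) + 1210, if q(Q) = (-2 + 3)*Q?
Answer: -22740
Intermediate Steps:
q(Q) = Q (q(Q) = 1*Q = Q)
-958*q(10 + 15) + 1210 = -958*(10 + 15) + 1210 = -958*25 + 1210 = -23950 + 1210 = -22740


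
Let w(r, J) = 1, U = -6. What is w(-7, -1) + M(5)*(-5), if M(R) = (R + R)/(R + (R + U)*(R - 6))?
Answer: -22/3 ≈ -7.3333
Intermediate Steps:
M(R) = 2*R/(R + (-6 + R)²) (M(R) = (R + R)/(R + (R - 6)*(R - 6)) = (2*R)/(R + (-6 + R)*(-6 + R)) = (2*R)/(R + (-6 + R)²) = 2*R/(R + (-6 + R)²))
w(-7, -1) + M(5)*(-5) = 1 + (2*5/(36 + 5² - 11*5))*(-5) = 1 + (2*5/(36 + 25 - 55))*(-5) = 1 + (2*5/6)*(-5) = 1 + (2*5*(⅙))*(-5) = 1 + (5/3)*(-5) = 1 - 25/3 = -22/3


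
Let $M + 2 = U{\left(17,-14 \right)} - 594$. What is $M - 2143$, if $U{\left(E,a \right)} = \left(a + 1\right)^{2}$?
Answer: $-2570$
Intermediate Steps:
$U{\left(E,a \right)} = \left(1 + a\right)^{2}$
$M = -427$ ($M = -2 - \left(594 - \left(1 - 14\right)^{2}\right) = -2 - \left(594 - \left(-13\right)^{2}\right) = -2 + \left(169 - 594\right) = -2 - 425 = -427$)
$M - 2143 = -427 - 2143 = -2570$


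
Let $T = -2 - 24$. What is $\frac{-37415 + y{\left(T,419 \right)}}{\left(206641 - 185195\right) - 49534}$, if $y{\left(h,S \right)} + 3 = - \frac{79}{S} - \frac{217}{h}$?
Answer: $\frac{407542823}{305990672} \approx 1.3319$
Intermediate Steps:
$T = -26$ ($T = -2 - 24 = -26$)
$y{\left(h,S \right)} = -3 - \frac{217}{h} - \frac{79}{S}$ ($y{\left(h,S \right)} = -3 - \left(\frac{79}{S} + \frac{217}{h}\right) = -3 - \frac{217}{h} - \frac{79}{S}$)
$\frac{-37415 + y{\left(T,419 \right)}}{\left(206641 - 185195\right) - 49534} = \frac{-37415 - \left(3 - \frac{217}{26} + \frac{79}{419}\right)}{\left(206641 - 185195\right) - 49534} = \frac{-37415 - - \frac{56187}{10894}}{21446 - 49534} = \frac{-37415 - - \frac{56187}{10894}}{-28088} = \left(-37415 + \frac{56187}{10894}\right) \left(- \frac{1}{28088}\right) = \left(- \frac{407542823}{10894}\right) \left(- \frac{1}{28088}\right) = \frac{407542823}{305990672}$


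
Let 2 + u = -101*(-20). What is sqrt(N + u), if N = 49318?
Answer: 6*sqrt(1426) ≈ 226.57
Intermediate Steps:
u = 2018 (u = -2 - 101*(-20) = -2 + 2020 = 2018)
sqrt(N + u) = sqrt(49318 + 2018) = sqrt(51336) = 6*sqrt(1426)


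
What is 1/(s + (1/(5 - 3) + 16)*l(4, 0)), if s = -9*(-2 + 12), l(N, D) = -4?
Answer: -1/156 ≈ -0.0064103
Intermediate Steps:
s = -90 (s = -9*10 = -90)
1/(s + (1/(5 - 3) + 16)*l(4, 0)) = 1/(-90 + (1/(5 - 3) + 16)*(-4)) = 1/(-90 + (1/2 + 16)*(-4)) = 1/(-90 + (½ + 16)*(-4)) = 1/(-90 + (33/2)*(-4)) = 1/(-90 - 66) = 1/(-156) = -1/156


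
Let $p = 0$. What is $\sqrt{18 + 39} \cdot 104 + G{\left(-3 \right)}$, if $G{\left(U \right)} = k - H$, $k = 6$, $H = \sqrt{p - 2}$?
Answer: $6 + 104 \sqrt{57} - i \sqrt{2} \approx 791.18 - 1.4142 i$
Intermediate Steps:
$H = i \sqrt{2}$ ($H = \sqrt{0 - 2} = \sqrt{-2} = i \sqrt{2} \approx 1.4142 i$)
$G{\left(U \right)} = 6 - i \sqrt{2}$
$\sqrt{18 + 39} \cdot 104 + G{\left(-3 \right)} = \sqrt{18 + 39} \cdot 104 + \left(6 - i \sqrt{2}\right) = \sqrt{57} \cdot 104 + \left(6 - i \sqrt{2}\right) = 104 \sqrt{57} + \left(6 - i \sqrt{2}\right) = 6 + 104 \sqrt{57} - i \sqrt{2}$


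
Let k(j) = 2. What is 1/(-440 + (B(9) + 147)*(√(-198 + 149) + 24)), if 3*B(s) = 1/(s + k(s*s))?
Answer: 420453/1442858810 - 280203*I/2885717620 ≈ 0.0002914 - 9.71e-5*I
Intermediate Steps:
B(s) = 1/(3*(2 + s)) (B(s) = 1/(3*(s + 2)) = 1/(3*(2 + s)))
1/(-440 + (B(9) + 147)*(√(-198 + 149) + 24)) = 1/(-440 + (1/(3*(2 + 9)) + 147)*(√(-198 + 149) + 24)) = 1/(-440 + ((⅓)/11 + 147)*(√(-49) + 24)) = 1/(-440 + ((⅓)*(1/11) + 147)*(7*I + 24)) = 1/(-440 + (1/33 + 147)*(24 + 7*I)) = 1/(-440 + 4852*(24 + 7*I)/33) = 1/(-440 + (38816/11 + 33964*I/33)) = 1/(33976/11 + 33964*I/33) = 1089*(33976/11 - 33964*I/33)/11542870480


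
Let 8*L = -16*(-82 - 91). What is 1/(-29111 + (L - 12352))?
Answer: -1/41117 ≈ -2.4321e-5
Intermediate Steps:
L = 346 (L = (-16*(-82 - 91))/8 = (-16*(-173))/8 = (1/8)*2768 = 346)
1/(-29111 + (L - 12352)) = 1/(-29111 + (346 - 12352)) = 1/(-29111 - 12006) = 1/(-41117) = -1/41117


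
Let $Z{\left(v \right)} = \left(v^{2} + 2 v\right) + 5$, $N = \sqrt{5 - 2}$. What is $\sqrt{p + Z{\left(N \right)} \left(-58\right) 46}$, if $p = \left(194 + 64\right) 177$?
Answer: $\sqrt{24322 - 5336 \sqrt{3}} \approx 122.8$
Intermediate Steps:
$N = \sqrt{3} \approx 1.732$
$Z{\left(v \right)} = 5 + v^{2} + 2 v$
$p = 45666$ ($p = 258 \cdot 177 = 45666$)
$\sqrt{p + Z{\left(N \right)} \left(-58\right) 46} = \sqrt{45666 + \left(5 + \left(\sqrt{3}\right)^{2} + 2 \sqrt{3}\right) \left(-58\right) 46} = \sqrt{45666 + \left(5 + 3 + 2 \sqrt{3}\right) \left(-58\right) 46} = \sqrt{45666 + \left(8 + 2 \sqrt{3}\right) \left(-58\right) 46} = \sqrt{45666 + \left(-464 - 116 \sqrt{3}\right) 46} = \sqrt{45666 - \left(21344 + 5336 \sqrt{3}\right)} = \sqrt{24322 - 5336 \sqrt{3}}$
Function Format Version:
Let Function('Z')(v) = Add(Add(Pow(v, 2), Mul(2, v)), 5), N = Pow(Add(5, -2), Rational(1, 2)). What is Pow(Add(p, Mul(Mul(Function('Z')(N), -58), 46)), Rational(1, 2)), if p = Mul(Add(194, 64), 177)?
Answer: Pow(Add(24322, Mul(-5336, Pow(3, Rational(1, 2)))), Rational(1, 2)) ≈ 122.80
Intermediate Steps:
N = Pow(3, Rational(1, 2)) ≈ 1.7320
Function('Z')(v) = Add(5, Pow(v, 2), Mul(2, v))
p = 45666 (p = Mul(258, 177) = 45666)
Pow(Add(p, Mul(Mul(Function('Z')(N), -58), 46)), Rational(1, 2)) = Pow(Add(45666, Mul(Mul(Add(5, Pow(Pow(3, Rational(1, 2)), 2), Mul(2, Pow(3, Rational(1, 2)))), -58), 46)), Rational(1, 2)) = Pow(Add(45666, Mul(Mul(Add(5, 3, Mul(2, Pow(3, Rational(1, 2)))), -58), 46)), Rational(1, 2)) = Pow(Add(45666, Mul(Mul(Add(8, Mul(2, Pow(3, Rational(1, 2)))), -58), 46)), Rational(1, 2)) = Pow(Add(45666, Mul(Add(-464, Mul(-116, Pow(3, Rational(1, 2)))), 46)), Rational(1, 2)) = Pow(Add(45666, Add(-21344, Mul(-5336, Pow(3, Rational(1, 2))))), Rational(1, 2)) = Pow(Add(24322, Mul(-5336, Pow(3, Rational(1, 2)))), Rational(1, 2))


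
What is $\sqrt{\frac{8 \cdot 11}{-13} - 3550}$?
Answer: $\frac{i \sqrt{601094}}{13} \approx 59.639 i$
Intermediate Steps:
$\sqrt{\frac{8 \cdot 11}{-13} - 3550} = \sqrt{88 \left(- \frac{1}{13}\right) - 3550} = \sqrt{- \frac{88}{13} - 3550} = \sqrt{- \frac{46238}{13}} = \frac{i \sqrt{601094}}{13}$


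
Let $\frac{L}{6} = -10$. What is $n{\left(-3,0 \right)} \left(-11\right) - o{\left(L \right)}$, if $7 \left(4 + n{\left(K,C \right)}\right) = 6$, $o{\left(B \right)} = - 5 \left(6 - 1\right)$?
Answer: $\frac{417}{7} \approx 59.571$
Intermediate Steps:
$L = -60$ ($L = 6 \left(-10\right) = -60$)
$o{\left(B \right)} = -25$ ($o{\left(B \right)} = \left(-5\right) 5 = -25$)
$n{\left(K,C \right)} = - \frac{22}{7}$ ($n{\left(K,C \right)} = -4 + \frac{1}{7} \cdot 6 = -4 + \frac{6}{7} = - \frac{22}{7}$)
$n{\left(-3,0 \right)} \left(-11\right) - o{\left(L \right)} = \left(- \frac{22}{7}\right) \left(-11\right) - -25 = \frac{242}{7} + 25 = \frac{417}{7}$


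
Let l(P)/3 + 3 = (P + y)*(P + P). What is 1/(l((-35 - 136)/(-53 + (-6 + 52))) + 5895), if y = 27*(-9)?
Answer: -49/1281366 ≈ -3.8240e-5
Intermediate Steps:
y = -243
l(P) = -9 + 6*P*(-243 + P) (l(P) = -9 + 3*((P - 243)*(P + P)) = -9 + 3*((-243 + P)*(2*P)) = -9 + 3*(2*P*(-243 + P)) = -9 + 6*P*(-243 + P))
1/(l((-35 - 136)/(-53 + (-6 + 52))) + 5895) = 1/((-9 - 1458*(-35 - 136)/(-53 + (-6 + 52)) + 6*((-35 - 136)/(-53 + (-6 + 52)))²) + 5895) = 1/((-9 - (-249318)/(-53 + 46) + 6*(-171/(-53 + 46))²) + 5895) = 1/((-9 - (-249318)/(-7) + 6*(-171/(-7))²) + 5895) = 1/((-9 - (-249318)*(-1)/7 + 6*(-171*(-⅐))²) + 5895) = 1/((-9 - 1458*171/7 + 6*(171/7)²) + 5895) = 1/((-9 - 249318/7 + 6*(29241/49)) + 5895) = 1/((-9 - 249318/7 + 175446/49) + 5895) = 1/(-1570221/49 + 5895) = 1/(-1281366/49) = -49/1281366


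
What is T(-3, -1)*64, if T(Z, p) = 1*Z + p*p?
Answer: -128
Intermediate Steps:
T(Z, p) = Z + p²
T(-3, -1)*64 = (-3 + (-1)²)*64 = (-3 + 1)*64 = -2*64 = -128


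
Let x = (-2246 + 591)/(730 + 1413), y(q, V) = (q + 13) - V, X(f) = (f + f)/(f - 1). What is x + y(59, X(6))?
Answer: 737489/10715 ≈ 68.828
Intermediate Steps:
X(f) = 2*f/(-1 + f) (X(f) = (2*f)/(-1 + f) = 2*f/(-1 + f))
y(q, V) = 13 + q - V (y(q, V) = (13 + q) - V = 13 + q - V)
x = -1655/2143 ≈ -0.77228
x + y(59, X(6)) = -1655/2143 + (13 + 59 - 2*6/(-1 + 6)) = -1655/2143 + (13 + 59 - 2*6/5) = -1655/2143 + (13 + 59 - 1*12/5) = -1655/2143 + (13 + 59 - 12/5) = -1655/2143 + 348/5 = 737489/10715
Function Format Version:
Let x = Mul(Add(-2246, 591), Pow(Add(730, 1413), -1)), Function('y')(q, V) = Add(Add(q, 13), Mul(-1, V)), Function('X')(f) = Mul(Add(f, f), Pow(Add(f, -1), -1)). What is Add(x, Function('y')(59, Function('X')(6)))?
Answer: Rational(737489, 10715) ≈ 68.828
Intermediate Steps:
Function('X')(f) = Mul(2, f, Pow(Add(-1, f), -1)) (Function('X')(f) = Mul(Mul(2, f), Pow(Add(-1, f), -1)) = Mul(2, f, Pow(Add(-1, f), -1)))
Function('y')(q, V) = Add(13, q, Mul(-1, V)) (Function('y')(q, V) = Add(Add(13, q), Mul(-1, V)) = Add(13, q, Mul(-1, V)))
x = Rational(-1655, 2143) (x = Mul(-1655, Pow(2143, -1)) = Mul(-1655, Rational(1, 2143)) = Rational(-1655, 2143) ≈ -0.77228)
Add(x, Function('y')(59, Function('X')(6))) = Add(Rational(-1655, 2143), Add(13, 59, Mul(-1, Mul(2, 6, Pow(Add(-1, 6), -1))))) = Add(Rational(-1655, 2143), Add(13, 59, Mul(-1, Mul(2, 6, Pow(5, -1))))) = Add(Rational(-1655, 2143), Add(13, 59, Mul(-1, Mul(2, 6, Rational(1, 5))))) = Add(Rational(-1655, 2143), Add(13, 59, Mul(-1, Rational(12, 5)))) = Add(Rational(-1655, 2143), Add(13, 59, Rational(-12, 5))) = Add(Rational(-1655, 2143), Rational(348, 5)) = Rational(737489, 10715)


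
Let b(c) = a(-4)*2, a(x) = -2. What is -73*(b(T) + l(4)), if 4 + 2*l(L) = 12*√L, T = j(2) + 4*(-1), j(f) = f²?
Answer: -438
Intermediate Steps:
T = 0 (T = 2² + 4*(-1) = 4 - 4 = 0)
l(L) = -2 + 6*√L (l(L) = -2 + (12*√L)/2 = -2 + 6*√L)
b(c) = -4 (b(c) = -2*2 = -4)
-73*(b(T) + l(4)) = -73*(-4 + (-2 + 6*√4)) = -73*(-4 + (-2 + 6*2)) = -73*(-4 + (-2 + 12)) = -73*(-4 + 10) = -73*6 = -438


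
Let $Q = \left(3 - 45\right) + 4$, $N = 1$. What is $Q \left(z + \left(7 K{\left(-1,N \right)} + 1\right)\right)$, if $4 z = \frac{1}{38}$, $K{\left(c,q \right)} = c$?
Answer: $\frac{911}{4} \approx 227.75$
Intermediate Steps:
$z = \frac{1}{152}$ ($z = \frac{1}{4 \cdot 38} = \frac{1}{4} \cdot \frac{1}{38} = \frac{1}{152} \approx 0.0065789$)
$Q = -38$ ($Q = -42 + 4 = -38$)
$Q \left(z + \left(7 K{\left(-1,N \right)} + 1\right)\right) = - 38 \left(\frac{1}{152} + \left(7 \left(-1\right) + 1\right)\right) = - 38 \left(\frac{1}{152} + \left(-7 + 1\right)\right) = - 38 \left(\frac{1}{152} - 6\right) = \left(-38\right) \left(- \frac{911}{152}\right) = \frac{911}{4}$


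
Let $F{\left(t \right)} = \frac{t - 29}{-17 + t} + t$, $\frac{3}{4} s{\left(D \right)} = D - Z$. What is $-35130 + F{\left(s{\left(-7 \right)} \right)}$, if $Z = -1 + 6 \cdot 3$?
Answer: $- \frac{1722877}{49} \approx -35161.0$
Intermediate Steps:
$Z = 17$ ($Z = -1 + 18 = 17$)
$s{\left(D \right)} = - \frac{68}{3} + \frac{4 D}{3}$ ($s{\left(D \right)} = \frac{4 \left(D - 17\right)}{3} = \frac{4 \left(-17 + D\right)}{3} = - \frac{68}{3} + \frac{4 D}{3}$)
$F{\left(t \right)} = t + \frac{-29 + t}{-17 + t}$ ($F{\left(t \right)} = \frac{-29 + t}{-17 + t} + t = t + \frac{-29 + t}{-17 + t}$)
$-35130 + F{\left(s{\left(-7 \right)} \right)} = -35130 + \frac{-29 + \left(- \frac{68}{3} + \frac{4}{3} \left(-7\right)\right)^{2} - 16 \left(- \frac{68}{3} + \frac{4}{3} \left(-7\right)\right)}{-17 + \left(- \frac{68}{3} + \frac{4}{3} \left(-7\right)\right)} = -35130 + \frac{-29 + \left(- \frac{68}{3} - \frac{28}{3}\right)^{2} - 16 \left(- \frac{68}{3} - \frac{28}{3}\right)}{-17 - 32} = -35130 + \frac{-29 + \left(-32\right)^{2} - -512}{-17 - 32} = -35130 + \frac{-29 + 1024 + 512}{-49} = -35130 - \frac{1507}{49} = - \frac{1722877}{49}$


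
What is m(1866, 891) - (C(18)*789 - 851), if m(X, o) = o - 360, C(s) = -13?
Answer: 11639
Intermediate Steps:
m(X, o) = -360 + o
m(1866, 891) - (C(18)*789 - 851) = (-360 + 891) - (-13*789 - 851) = 531 - (-10257 - 851) = 531 - 1*(-11108) = 531 + 11108 = 11639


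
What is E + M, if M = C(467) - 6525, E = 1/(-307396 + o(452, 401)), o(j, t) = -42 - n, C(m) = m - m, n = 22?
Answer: -2006176501/307460 ≈ -6525.0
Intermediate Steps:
C(m) = 0
o(j, t) = -64 (o(j, t) = -42 - 1*22 = -42 - 22 = -64)
E = -1/307460 (E = 1/(-307396 - 64) = 1/(-307460) = -1/307460 ≈ -3.2525e-6)
M = -6525 (M = 0 - 6525 = -6525)
E + M = -1/307460 - 6525 = -2006176501/307460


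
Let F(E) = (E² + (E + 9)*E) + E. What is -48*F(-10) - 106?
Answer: -4906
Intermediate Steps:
F(E) = E + E² + E*(9 + E) (F(E) = (E² + (9 + E)*E) + E = (E² + E*(9 + E)) + E = E + E² + E*(9 + E))
-48*F(-10) - 106 = -96*(-10)*(5 - 10) - 106 = -96*(-10)*(-5) - 106 = -48*100 - 106 = -4800 - 106 = -4906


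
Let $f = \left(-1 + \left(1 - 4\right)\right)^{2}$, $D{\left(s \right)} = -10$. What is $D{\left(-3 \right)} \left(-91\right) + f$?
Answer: $926$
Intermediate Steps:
$f = 16$ ($f = \left(-1 + \left(1 - 4\right)\right)^{2} = \left(-1 - 3\right)^{2} = \left(-4\right)^{2} = 16$)
$D{\left(-3 \right)} \left(-91\right) + f = \left(-10\right) \left(-91\right) + 16 = 910 + 16 = 926$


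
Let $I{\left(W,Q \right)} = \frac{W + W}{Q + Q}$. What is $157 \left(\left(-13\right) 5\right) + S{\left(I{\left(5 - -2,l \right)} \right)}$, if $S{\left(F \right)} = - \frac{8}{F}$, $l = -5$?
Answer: $- \frac{71395}{7} \approx -10199.0$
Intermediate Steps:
$I{\left(W,Q \right)} = \frac{W}{Q}$ ($I{\left(W,Q \right)} = \frac{2 W}{2 Q} = 2 W \frac{1}{2 Q} = \frac{W}{Q}$)
$157 \left(\left(-13\right) 5\right) + S{\left(I{\left(5 - -2,l \right)} \right)} = 157 \left(\left(-13\right) 5\right) - \frac{8}{\left(5 - -2\right) \frac{1}{-5}} = 157 \left(-65\right) - \frac{8}{\left(5 + 2\right) \left(- \frac{1}{5}\right)} = -10205 - \frac{8}{7 \left(- \frac{1}{5}\right)} = -10205 - \frac{8}{- \frac{7}{5}} = -10205 - - \frac{40}{7} = -10205 + \frac{40}{7} = - \frac{71395}{7}$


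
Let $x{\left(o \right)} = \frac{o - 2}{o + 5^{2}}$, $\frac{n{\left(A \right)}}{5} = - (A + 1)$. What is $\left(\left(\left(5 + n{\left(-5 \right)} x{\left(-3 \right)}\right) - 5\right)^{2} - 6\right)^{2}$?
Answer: $\frac{3147076}{14641} \approx 214.95$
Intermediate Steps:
$n{\left(A \right)} = -5 - 5 A$ ($n{\left(A \right)} = 5 \left(- (A + 1)\right) = 5 \left(- (1 + A)\right) = 5 \left(-1 - A\right) = -5 - 5 A$)
$x{\left(o \right)} = \frac{-2 + o}{25 + o}$ ($x{\left(o \right)} = \frac{-2 + o}{o + 25} = \frac{-2 + o}{25 + o}$)
$\left(\left(\left(5 + n{\left(-5 \right)} x{\left(-3 \right)}\right) - 5\right)^{2} - 6\right)^{2} = \left(\left(\left(5 + \left(-5 - -25\right) \frac{-2 - 3}{25 - 3}\right) - 5\right)^{2} - 6\right)^{2} = \left(\left(\left(5 + \left(-5 + 25\right) \frac{1}{22} \left(-5\right)\right) - 5\right)^{2} - 6\right)^{2} = \left(\left(\left(5 + 20 \cdot \frac{1}{22} \left(-5\right)\right) - 5\right)^{2} - 6\right)^{2} = \left(\left(\left(5 + 20 \left(- \frac{5}{22}\right)\right) - 5\right)^{2} - 6\right)^{2} = \left(\left(\left(5 - \frac{50}{11}\right) - 5\right)^{2} - 6\right)^{2} = \left(\left(\frac{5}{11} - 5\right)^{2} - 6\right)^{2} = \left(\left(- \frac{50}{11}\right)^{2} - 6\right)^{2} = \left(\frac{2500}{121} - 6\right)^{2} = \left(\frac{1774}{121}\right)^{2} = \frac{3147076}{14641}$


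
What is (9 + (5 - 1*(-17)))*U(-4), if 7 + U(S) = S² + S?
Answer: 155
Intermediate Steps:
U(S) = -7 + S + S² (U(S) = -7 + (S² + S) = -7 + (S + S²) = -7 + S + S²)
(9 + (5 - 1*(-17)))*U(-4) = (9 + (5 - 1*(-17)))*(-7 - 4 + (-4)²) = (9 + (5 + 17))*(-7 - 4 + 16) = (9 + 22)*5 = 31*5 = 155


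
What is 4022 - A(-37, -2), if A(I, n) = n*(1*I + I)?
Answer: 3874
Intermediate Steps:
A(I, n) = 2*I*n (A(I, n) = n*(I + I) = n*(2*I) = 2*I*n)
4022 - A(-37, -2) = 4022 - 2*(-37)*(-2) = 4022 - 1*148 = 4022 - 148 = 3874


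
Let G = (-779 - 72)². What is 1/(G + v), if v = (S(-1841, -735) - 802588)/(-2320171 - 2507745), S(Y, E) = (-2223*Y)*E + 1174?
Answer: 4827916/3499390415635 ≈ 1.3796e-6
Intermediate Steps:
S(Y, E) = 1174 - 2223*E*Y (S(Y, E) = -2223*E*Y + 1174 = 1174 - 2223*E*Y)
v = 3008820519/4827916 (v = ((1174 - 2223*(-735)*(-1841)) - 802588)/(-2320171 - 2507745) = ((1174 - 3008019105) - 802588)/(-4827916) = (-3008017931 - 802588)*(-1/4827916) = -3008820519*(-1/4827916) = 3008820519/4827916 ≈ 623.21)
G = 724201 (G = (-851)² = 724201)
1/(G + v) = 1/(724201 + 3008820519/4827916) = 1/(3499390415635/4827916) = 4827916/3499390415635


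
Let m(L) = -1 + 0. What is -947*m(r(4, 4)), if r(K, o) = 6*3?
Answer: 947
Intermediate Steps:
r(K, o) = 18
m(L) = -1
-947*m(r(4, 4)) = -947*(-1) = 947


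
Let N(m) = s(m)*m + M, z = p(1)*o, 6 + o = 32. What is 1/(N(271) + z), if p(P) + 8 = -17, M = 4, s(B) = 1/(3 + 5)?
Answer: -8/4897 ≈ -0.0016337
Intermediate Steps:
o = 26 (o = -6 + 32 = 26)
s(B) = ⅛ (s(B) = 1/8 = ⅛)
p(P) = -25 (p(P) = -8 - 17 = -25)
z = -650 (z = -25*26 = -650)
N(m) = 4 + m/8 (N(m) = m/8 + 4 = 4 + m/8)
1/(N(271) + z) = 1/((4 + (⅛)*271) - 650) = 1/((4 + 271/8) - 650) = 1/(303/8 - 650) = 1/(-4897/8) = -8/4897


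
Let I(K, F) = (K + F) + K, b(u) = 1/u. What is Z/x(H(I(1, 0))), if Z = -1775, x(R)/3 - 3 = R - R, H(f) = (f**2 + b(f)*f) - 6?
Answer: -1775/9 ≈ -197.22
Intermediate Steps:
I(K, F) = F + 2*K (I(K, F) = (F + K) + K = F + 2*K)
H(f) = -5 + f**2 (H(f) = (f**2 + f/f) - 6 = (f**2 + 1) - 6 = (1 + f**2) - 6 = -5 + f**2)
x(R) = 9 (x(R) = 9 + 3*(R - R) = 9 + 3*0 = 9 + 0 = 9)
Z/x(H(I(1, 0))) = -1775/9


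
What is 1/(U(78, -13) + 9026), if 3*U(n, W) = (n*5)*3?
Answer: 1/9416 ≈ 0.00010620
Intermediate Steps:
U(n, W) = 5*n (U(n, W) = ((n*5)*3)/3 = ((5*n)*3)/3 = (15*n)/3 = 5*n)
1/(U(78, -13) + 9026) = 1/(5*78 + 9026) = 1/(390 + 9026) = 1/9416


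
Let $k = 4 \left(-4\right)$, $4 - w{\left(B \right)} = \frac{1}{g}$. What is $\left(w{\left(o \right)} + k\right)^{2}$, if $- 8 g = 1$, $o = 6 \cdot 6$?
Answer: $16$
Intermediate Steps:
$o = 36$
$g = - \frac{1}{8}$ ($g = \left(- \frac{1}{8}\right) 1 = - \frac{1}{8} \approx -0.125$)
$w{\left(B \right)} = 12$ ($w{\left(B \right)} = 4 - \frac{1}{- \frac{1}{8}} = 4 - -8 = 4 + 8 = 12$)
$k = -16$
$\left(w{\left(o \right)} + k\right)^{2} = \left(12 - 16\right)^{2} = \left(-4\right)^{2} = 16$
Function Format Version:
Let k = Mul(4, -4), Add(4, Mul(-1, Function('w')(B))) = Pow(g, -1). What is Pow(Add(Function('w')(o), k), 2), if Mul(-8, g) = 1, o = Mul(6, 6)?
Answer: 16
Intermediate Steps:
o = 36
g = Rational(-1, 8) (g = Mul(Rational(-1, 8), 1) = Rational(-1, 8) ≈ -0.12500)
Function('w')(B) = 12 (Function('w')(B) = Add(4, Mul(-1, Pow(Rational(-1, 8), -1))) = Add(4, Mul(-1, -8)) = Add(4, 8) = 12)
k = -16
Pow(Add(Function('w')(o), k), 2) = Pow(Add(12, -16), 2) = Pow(-4, 2) = 16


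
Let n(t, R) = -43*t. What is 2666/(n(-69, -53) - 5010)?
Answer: -2666/2043 ≈ -1.3049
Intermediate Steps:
2666/(n(-69, -53) - 5010) = 2666/(-43*(-69) - 5010) = 2666/(2967 - 5010) = 2666/(-2043) = 2666*(-1/2043) = -2666/2043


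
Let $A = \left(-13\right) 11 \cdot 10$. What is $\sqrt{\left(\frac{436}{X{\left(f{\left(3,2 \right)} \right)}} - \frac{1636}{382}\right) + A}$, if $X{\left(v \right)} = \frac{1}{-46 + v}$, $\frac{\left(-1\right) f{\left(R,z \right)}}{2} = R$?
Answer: $\frac{10 i \sqrt{8794213}}{191} \approx 155.26 i$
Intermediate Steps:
$f{\left(R,z \right)} = - 2 R$
$A = -1430$ ($A = \left(-143\right) 10 = -1430$)
$\sqrt{\left(\frac{436}{X{\left(f{\left(3,2 \right)} \right)}} - \frac{1636}{382}\right) + A} = \sqrt{\left(\frac{436}{\frac{1}{-46 - 6}} - \frac{1636}{382}\right) - 1430} = \sqrt{\left(\frac{436}{\frac{1}{-46 - 6}} - \frac{818}{191}\right) - 1430} = \sqrt{\left(\frac{436}{\frac{1}{-52}} - \frac{818}{191}\right) - 1430} = \sqrt{\left(\frac{436}{- \frac{1}{52}} - \frac{818}{191}\right) - 1430} = \sqrt{\left(436 \left(-52\right) - \frac{818}{191}\right) - 1430} = \sqrt{\left(-22672 - \frac{818}{191}\right) - 1430} = \sqrt{- \frac{4331170}{191} - 1430} = \sqrt{- \frac{4604300}{191}} = \frac{10 i \sqrt{8794213}}{191}$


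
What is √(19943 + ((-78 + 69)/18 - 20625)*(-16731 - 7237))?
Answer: 7*√10089223 ≈ 22234.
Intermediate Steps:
√(19943 + ((-78 + 69)/18 - 20625)*(-16731 - 7237)) = √(19943 + (-9*1/18 - 20625)*(-23968)) = √(19943 + (-½ - 20625)*(-23968)) = √(19943 - 41251/2*(-23968)) = √(19943 + 494351984) = √494371927 = 7*√10089223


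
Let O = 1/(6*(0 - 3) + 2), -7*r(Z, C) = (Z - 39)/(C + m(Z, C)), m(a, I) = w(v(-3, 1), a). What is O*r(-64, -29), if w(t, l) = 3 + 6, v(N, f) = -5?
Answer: 103/2240 ≈ 0.045982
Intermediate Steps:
w(t, l) = 9
m(a, I) = 9
r(Z, C) = -(-39 + Z)/(7*(9 + C)) (r(Z, C) = -(Z - 39)/(7*(C + 9)) = -(-39 + Z)/(7*(9 + C)))
O = -1/16 (O = 1/(6*(-3) + 2) = 1/(-18 + 2) = 1/(-16) = -1/16 ≈ -0.062500)
O*r(-64, -29) = -(39 - 1*(-64))/(112*(9 - 29)) = -(39 + 64)/(112*(-20)) = -(-1)*103/(112*20) = -1/16*(-103/140) = 103/2240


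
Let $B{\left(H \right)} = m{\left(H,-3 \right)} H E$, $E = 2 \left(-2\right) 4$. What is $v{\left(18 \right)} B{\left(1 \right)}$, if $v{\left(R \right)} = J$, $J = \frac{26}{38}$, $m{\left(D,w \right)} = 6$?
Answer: $- \frac{1248}{19} \approx -65.684$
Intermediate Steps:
$E = -16$ ($E = \left(-4\right) 4 = -16$)
$B{\left(H \right)} = - 96 H$ ($B{\left(H \right)} = 6 H \left(-16\right) = - 96 H$)
$J = \frac{13}{19}$ ($J = 26 \cdot \frac{1}{38} = \frac{13}{19} \approx 0.68421$)
$v{\left(R \right)} = \frac{13}{19}$
$v{\left(18 \right)} B{\left(1 \right)} = \frac{13 \left(\left(-96\right) 1\right)}{19} = \frac{13}{19} \left(-96\right) = - \frac{1248}{19}$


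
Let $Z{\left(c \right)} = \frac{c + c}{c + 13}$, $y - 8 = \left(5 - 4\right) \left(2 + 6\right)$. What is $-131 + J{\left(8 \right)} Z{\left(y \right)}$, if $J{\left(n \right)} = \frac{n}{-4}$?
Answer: $- \frac{3863}{29} \approx -133.21$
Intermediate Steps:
$y = 16$ ($y = 8 + \left(5 - 4\right) \left(2 + 6\right) = 8 + 1 \cdot 8 = 8 + 8 = 16$)
$Z{\left(c \right)} = \frac{2 c}{13 + c}$
$J{\left(n \right)} = - \frac{n}{4}$ ($J{\left(n \right)} = n \left(- \frac{1}{4}\right) = - \frac{n}{4}$)
$-131 + J{\left(8 \right)} Z{\left(y \right)} = -131 + \left(- \frac{1}{4}\right) 8 \cdot 2 \cdot 16 \frac{1}{13 + 16} = -131 - 2 \cdot 2 \cdot 16 \cdot \frac{1}{29} = -131 - \frac{64}{29} = - \frac{3863}{29}$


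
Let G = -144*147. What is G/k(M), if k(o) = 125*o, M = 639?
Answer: -2352/8875 ≈ -0.26501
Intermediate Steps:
G = -21168
G/k(M) = -21168/(125*639) = -21168/79875 = -21168*1/79875 = -2352/8875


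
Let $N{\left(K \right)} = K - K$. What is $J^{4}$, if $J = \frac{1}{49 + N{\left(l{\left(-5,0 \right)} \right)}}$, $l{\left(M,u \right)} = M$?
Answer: $\frac{1}{5764801} \approx 1.7347 \cdot 10^{-7}$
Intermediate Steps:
$N{\left(K \right)} = 0$
$J = \frac{1}{49}$ ($J = \frac{1}{49 + 0} = \frac{1}{49} \approx 0.020408$)
$J^{4} = \left(\frac{1}{49}\right)^{4} = \frac{1}{5764801}$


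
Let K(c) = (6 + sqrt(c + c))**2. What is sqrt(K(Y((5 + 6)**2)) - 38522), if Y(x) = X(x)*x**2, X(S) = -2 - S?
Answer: 2*sqrt(-910043 + 363*I*sqrt(246)) ≈ 5.9682 + 1907.9*I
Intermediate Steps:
Y(x) = x**2*(-2 - x) (Y(x) = (-2 - x)*x**2 = x**2*(-2 - x))
K(c) = (6 + sqrt(2)*sqrt(c))**2 (K(c) = (6 + sqrt(2*c))**2 = (6 + sqrt(2)*sqrt(c))**2)
sqrt(K(Y((5 + 6)**2)) - 38522) = sqrt((6 + sqrt(2)*sqrt(((5 + 6)**2)**2*(-2 - (5 + 6)**2)))**2 - 38522) = sqrt((6 + sqrt(2)*sqrt((11**2)**2*(-2 - 1*11**2)))**2 - 38522) = sqrt((6 + sqrt(2)*sqrt(121**2*(-2 - 1*121)))**2 - 38522) = sqrt((6 + sqrt(2)*sqrt(14641*(-2 - 121)))**2 - 38522) = sqrt((6 + sqrt(2)*sqrt(14641*(-123)))**2 - 38522) = sqrt((6 + sqrt(2)*sqrt(-1800843))**2 - 38522) = sqrt((6 + sqrt(2)*(121*I*sqrt(123)))**2 - 38522) = sqrt((6 + 121*I*sqrt(246))**2 - 38522) = sqrt(-38522 + (6 + 121*I*sqrt(246))**2)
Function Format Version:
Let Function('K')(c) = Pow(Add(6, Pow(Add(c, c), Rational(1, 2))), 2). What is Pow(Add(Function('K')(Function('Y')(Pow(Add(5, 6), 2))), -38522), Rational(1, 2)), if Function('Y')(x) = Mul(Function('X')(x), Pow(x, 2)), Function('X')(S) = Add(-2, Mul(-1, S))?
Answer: Mul(2, Pow(Add(-910043, Mul(363, I, Pow(246, Rational(1, 2)))), Rational(1, 2))) ≈ Add(5.9682, Mul(1907.9, I))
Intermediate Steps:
Function('Y')(x) = Mul(Pow(x, 2), Add(-2, Mul(-1, x))) (Function('Y')(x) = Mul(Add(-2, Mul(-1, x)), Pow(x, 2)) = Mul(Pow(x, 2), Add(-2, Mul(-1, x))))
Function('K')(c) = Pow(Add(6, Mul(Pow(2, Rational(1, 2)), Pow(c, Rational(1, 2)))), 2) (Function('K')(c) = Pow(Add(6, Pow(Mul(2, c), Rational(1, 2))), 2) = Pow(Add(6, Mul(Pow(2, Rational(1, 2)), Pow(c, Rational(1, 2)))), 2))
Pow(Add(Function('K')(Function('Y')(Pow(Add(5, 6), 2))), -38522), Rational(1, 2)) = Pow(Add(Pow(Add(6, Mul(Pow(2, Rational(1, 2)), Pow(Mul(Pow(Pow(Add(5, 6), 2), 2), Add(-2, Mul(-1, Pow(Add(5, 6), 2)))), Rational(1, 2)))), 2), -38522), Rational(1, 2)) = Pow(Add(Pow(Add(6, Mul(Pow(2, Rational(1, 2)), Pow(Mul(Pow(Pow(11, 2), 2), Add(-2, Mul(-1, Pow(11, 2)))), Rational(1, 2)))), 2), -38522), Rational(1, 2)) = Pow(Add(Pow(Add(6, Mul(Pow(2, Rational(1, 2)), Pow(Mul(Pow(121, 2), Add(-2, Mul(-1, 121))), Rational(1, 2)))), 2), -38522), Rational(1, 2)) = Pow(Add(Pow(Add(6, Mul(Pow(2, Rational(1, 2)), Pow(Mul(14641, Add(-2, -121)), Rational(1, 2)))), 2), -38522), Rational(1, 2)) = Pow(Add(Pow(Add(6, Mul(Pow(2, Rational(1, 2)), Pow(Mul(14641, -123), Rational(1, 2)))), 2), -38522), Rational(1, 2)) = Pow(Add(Pow(Add(6, Mul(Pow(2, Rational(1, 2)), Pow(-1800843, Rational(1, 2)))), 2), -38522), Rational(1, 2)) = Pow(Add(Pow(Add(6, Mul(Pow(2, Rational(1, 2)), Mul(121, I, Pow(123, Rational(1, 2))))), 2), -38522), Rational(1, 2)) = Pow(Add(Pow(Add(6, Mul(121, I, Pow(246, Rational(1, 2)))), 2), -38522), Rational(1, 2)) = Pow(Add(-38522, Pow(Add(6, Mul(121, I, Pow(246, Rational(1, 2)))), 2)), Rational(1, 2))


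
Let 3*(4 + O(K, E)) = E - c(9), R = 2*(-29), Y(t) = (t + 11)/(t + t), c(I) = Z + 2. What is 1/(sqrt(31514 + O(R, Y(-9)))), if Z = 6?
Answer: 3*sqrt(2552091)/850697 ≈ 0.0056337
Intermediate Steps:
c(I) = 8 (c(I) = 6 + 2 = 8)
Y(t) = (11 + t)/(2*t) (Y(t) = (11 + t)/((2*t)) = (11 + t)*(1/(2*t)) = (11 + t)/(2*t))
R = -58
O(K, E) = -20/3 + E/3 (O(K, E) = -4 + (E - 1*8)/3 = -4 + (E - 8)/3 = -4 + (-8 + E)/3 = -4 + (-8/3 + E/3) = -20/3 + E/3)
1/(sqrt(31514 + O(R, Y(-9)))) = 1/(sqrt(31514 + (-20/3 + ((1/2)*(11 - 9)/(-9))/3))) = 1/(sqrt(31514 + (-20/3 + ((1/2)*(-1/9)*2)/3))) = 1/(sqrt(31514 + (-20/3 + (1/3)*(-1/9)))) = 1/(sqrt(31514 + (-20/3 - 1/27))) = 1/(sqrt(31514 - 181/27)) = 1/(sqrt(850697/27)) = 1/(sqrt(2552091)/9) = 3*sqrt(2552091)/850697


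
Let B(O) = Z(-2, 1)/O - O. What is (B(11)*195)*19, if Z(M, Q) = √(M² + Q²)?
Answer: -40755 + 3705*√5/11 ≈ -40002.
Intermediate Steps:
B(O) = -O + √5/O (B(O) = √((-2)² + 1²)/O - O = √(4 + 1)/O - O = √5/O - O = -O + √5/O)
(B(11)*195)*19 = ((-1*11 + √5/11)*195)*19 = ((-11 + √5*(1/11))*195)*19 = ((-11 + √5/11)*195)*19 = (-2145 + 195*√5/11)*19 = -40755 + 3705*√5/11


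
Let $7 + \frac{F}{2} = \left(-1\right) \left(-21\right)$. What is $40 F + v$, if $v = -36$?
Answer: $1084$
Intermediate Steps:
$F = 28$ ($F = -14 + 2 \left(\left(-1\right) \left(-21\right)\right) = -14 + 2 \cdot 21 = -14 + 42 = 28$)
$40 F + v = 40 \cdot 28 - 36 = 1120 - 36 = 1084$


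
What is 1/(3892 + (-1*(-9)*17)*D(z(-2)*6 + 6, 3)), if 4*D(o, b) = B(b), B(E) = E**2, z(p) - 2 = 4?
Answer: 4/16945 ≈ 0.00023606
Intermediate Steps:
z(p) = 6 (z(p) = 2 + 4 = 6)
D(o, b) = b**2/4
1/(3892 + (-1*(-9)*17)*D(z(-2)*6 + 6, 3)) = 1/(3892 + (-1*(-9)*17)*((1/4)*3**2)) = 1/(3892 + (9*17)*((1/4)*9)) = 1/(3892 + 153*(9/4)) = 1/(3892 + 1377/4) = 1/(16945/4) = 4/16945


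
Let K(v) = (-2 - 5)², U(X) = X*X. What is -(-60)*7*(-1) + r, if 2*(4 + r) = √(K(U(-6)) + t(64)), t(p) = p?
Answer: -424 + √113/2 ≈ -418.69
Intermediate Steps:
U(X) = X²
K(v) = 49 (K(v) = (-7)² = 49)
r = -4 + √113/2 (r = -4 + √(49 + 64)/2 = -4 + √113/2 ≈ 1.3151)
-(-60)*7*(-1) + r = -(-60)*7*(-1) + (-4 + √113/2) = -30*(-14)*(-1) + (-4 + √113/2) = 420*(-1) + (-4 + √113/2) = -420 + (-4 + √113/2) = -424 + √113/2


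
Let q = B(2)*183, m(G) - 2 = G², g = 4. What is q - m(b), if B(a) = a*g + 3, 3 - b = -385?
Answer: -148533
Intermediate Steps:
b = 388 (b = 3 - 1*(-385) = 3 + 385 = 388)
m(G) = 2 + G²
B(a) = 3 + 4*a (B(a) = a*4 + 3 = 4*a + 3 = 3 + 4*a)
q = 2013 (q = (3 + 4*2)*183 = (3 + 8)*183 = 11*183 = 2013)
q - m(b) = 2013 - (2 + 388²) = 2013 - (2 + 150544) = 2013 - 1*150546 = 2013 - 150546 = -148533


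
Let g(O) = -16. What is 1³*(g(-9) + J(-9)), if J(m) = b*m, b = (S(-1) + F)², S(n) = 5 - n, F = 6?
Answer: -1312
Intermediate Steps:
b = 144 (b = ((5 - 1*(-1)) + 6)² = ((5 + 1) + 6)² = (6 + 6)² = 12² = 144)
J(m) = 144*m
1³*(g(-9) + J(-9)) = 1³*(-16 + 144*(-9)) = 1*(-16 - 1296) = 1*(-1312) = -1312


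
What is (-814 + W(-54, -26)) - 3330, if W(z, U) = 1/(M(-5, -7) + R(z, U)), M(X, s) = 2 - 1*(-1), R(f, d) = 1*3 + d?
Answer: -82881/20 ≈ -4144.0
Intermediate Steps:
R(f, d) = 3 + d
M(X, s) = 3 (M(X, s) = 2 + 1 = 3)
W(z, U) = 1/(6 + U) (W(z, U) = 1/(3 + (3 + U)) = 1/(6 + U))
(-814 + W(-54, -26)) - 3330 = (-814 + 1/(6 - 26)) - 3330 = (-814 + 1/(-20)) - 3330 = (-814 - 1/20) - 3330 = -16281/20 - 3330 = -82881/20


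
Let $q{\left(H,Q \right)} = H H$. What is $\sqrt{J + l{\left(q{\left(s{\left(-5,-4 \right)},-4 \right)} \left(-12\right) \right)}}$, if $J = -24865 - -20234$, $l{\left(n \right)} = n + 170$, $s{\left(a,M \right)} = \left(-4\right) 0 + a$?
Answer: $69 i \approx 69.0 i$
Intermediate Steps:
$s{\left(a,M \right)} = a$ ($s{\left(a,M \right)} = 0 + a = a$)
$q{\left(H,Q \right)} = H^{2}$
$l{\left(n \right)} = 170 + n$
$J = -4631$ ($J = -24865 + 20234 = -4631$)
$\sqrt{J + l{\left(q{\left(s{\left(-5,-4 \right)},-4 \right)} \left(-12\right) \right)}} = \sqrt{-4631 + \left(170 + \left(-5\right)^{2} \left(-12\right)\right)} = \sqrt{-4631 + \left(170 + 25 \left(-12\right)\right)} = \sqrt{-4631 + \left(170 - 300\right)} = \sqrt{-4631 - 130} = \sqrt{-4761} = 69 i$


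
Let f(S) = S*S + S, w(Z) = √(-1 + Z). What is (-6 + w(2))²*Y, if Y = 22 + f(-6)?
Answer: 1300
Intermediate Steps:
f(S) = S + S² (f(S) = S² + S = S + S²)
Y = 52 (Y = 22 - 6*(1 - 6) = 22 - 6*(-5) = 22 + 30 = 52)
(-6 + w(2))²*Y = (-6 + √(-1 + 2))²*52 = (-6 + √1)²*52 = (-6 + 1)²*52 = (-5)²*52 = 25*52 = 1300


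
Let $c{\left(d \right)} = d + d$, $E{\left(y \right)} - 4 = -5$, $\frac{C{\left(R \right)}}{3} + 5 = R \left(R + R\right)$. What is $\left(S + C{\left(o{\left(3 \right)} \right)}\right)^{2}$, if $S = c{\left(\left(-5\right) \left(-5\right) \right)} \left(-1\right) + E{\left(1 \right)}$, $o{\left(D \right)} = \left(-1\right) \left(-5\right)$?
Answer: $7056$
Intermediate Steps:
$o{\left(D \right)} = 5$
$C{\left(R \right)} = -15 + 6 R^{2}$ ($C{\left(R \right)} = -15 + 3 R \left(R + R\right) = -15 + 3 R 2 R = -15 + 3 \cdot 2 R^{2} = -15 + 6 R^{2}$)
$E{\left(y \right)} = -1$ ($E{\left(y \right)} = 4 - 5 = -1$)
$c{\left(d \right)} = 2 d$
$S = -51$ ($S = 2 \left(\left(-5\right) \left(-5\right)\right) \left(-1\right) - 1 = 2 \cdot 25 \left(-1\right) - 1 = 50 \left(-1\right) - 1 = -50 - 1 = -51$)
$\left(S + C{\left(o{\left(3 \right)} \right)}\right)^{2} = \left(-51 - \left(15 - 6 \cdot 5^{2}\right)\right)^{2} = \left(-51 + \left(-15 + 6 \cdot 25\right)\right)^{2} = \left(-51 + \left(-15 + 150\right)\right)^{2} = \left(-51 + 135\right)^{2} = 84^{2} = 7056$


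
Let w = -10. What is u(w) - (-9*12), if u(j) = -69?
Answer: 39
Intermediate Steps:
u(w) - (-9*12) = -69 - (-9*12) = -69 - (-108) = -69 - 1*(-108) = -69 + 108 = 39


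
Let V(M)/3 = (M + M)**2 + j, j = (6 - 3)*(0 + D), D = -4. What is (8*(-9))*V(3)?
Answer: -5184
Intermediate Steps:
j = -12 (j = (6 - 3)*(0 - 4) = 3*(-4) = -12)
V(M) = -36 + 12*M**2 (V(M) = 3*((M + M)**2 - 12) = 3*((2*M)**2 - 12) = 3*(4*M**2 - 12) = 3*(-12 + 4*M**2) = -36 + 12*M**2)
(8*(-9))*V(3) = (8*(-9))*(-36 + 12*3**2) = -72*(-36 + 12*9) = -72*(-36 + 108) = -72*72 = -5184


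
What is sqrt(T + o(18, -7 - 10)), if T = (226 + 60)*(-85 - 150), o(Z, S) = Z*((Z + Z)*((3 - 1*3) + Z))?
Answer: I*sqrt(55546) ≈ 235.68*I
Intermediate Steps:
o(Z, S) = 2*Z**3 (o(Z, S) = Z*((2*Z)*((3 - 3) + Z)) = Z*((2*Z)*(0 + Z)) = Z*((2*Z)*Z) = Z*(2*Z**2) = 2*Z**3)
T = -67210 (T = 286*(-235) = -67210)
sqrt(T + o(18, -7 - 10)) = sqrt(-67210 + 2*18**3) = sqrt(-67210 + 2*5832) = sqrt(-67210 + 11664) = sqrt(-55546) = I*sqrt(55546)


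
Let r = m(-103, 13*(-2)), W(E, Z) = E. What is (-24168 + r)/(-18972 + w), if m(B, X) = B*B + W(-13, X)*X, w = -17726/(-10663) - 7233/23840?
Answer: 3360856468320/4822449251879 ≈ 0.69692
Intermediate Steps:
w = 345462361/254205920 (w = -17726*(-1/10663) - 7233*1/23840 = 17726/10663 - 7233/23840 = 345462361/254205920 ≈ 1.3590)
m(B, X) = B² - 13*X (m(B, X) = B*B - 13*X = B² - 13*X)
r = 10947 (r = (-103)² - 169*(-2) = 10609 - 13*(-26) = 10609 + 338 = 10947)
(-24168 + r)/(-18972 + w) = (-24168 + 10947)/(-18972 + 345462361/254205920) = -13221/(-4822449251879/254205920) = -13221*(-254205920/4822449251879) = 3360856468320/4822449251879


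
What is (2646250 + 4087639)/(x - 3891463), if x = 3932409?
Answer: 6733889/40946 ≈ 164.46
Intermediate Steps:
(2646250 + 4087639)/(x - 3891463) = (2646250 + 4087639)/(3932409 - 3891463) = 6733889/40946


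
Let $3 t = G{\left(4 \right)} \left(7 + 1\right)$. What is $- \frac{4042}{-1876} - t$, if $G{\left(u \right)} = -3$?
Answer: $\frac{9525}{938} \approx 10.155$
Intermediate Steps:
$t = -8$ ($t = \frac{\left(-3\right) \left(7 + 1\right)}{3} = \frac{\left(-3\right) 8}{3} = \frac{1}{3} \left(-24\right) = -8$)
$- \frac{4042}{-1876} - t = - \frac{4042}{-1876} - -8 = \left(-4042\right) \left(- \frac{1}{1876}\right) + 8 = \frac{2021}{938} + 8 = \frac{9525}{938}$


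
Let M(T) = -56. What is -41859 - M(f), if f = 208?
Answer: -41803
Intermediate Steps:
-41859 - M(f) = -41859 - 1*(-56) = -41859 + 56 = -41803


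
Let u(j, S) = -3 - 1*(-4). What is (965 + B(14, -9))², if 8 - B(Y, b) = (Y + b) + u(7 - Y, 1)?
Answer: 935089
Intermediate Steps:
u(j, S) = 1 (u(j, S) = -3 + 4 = 1)
B(Y, b) = 7 - Y - b (B(Y, b) = 8 - ((Y + b) + 1) = 8 - (1 + Y + b) = 8 + (-1 - Y - b) = 7 - Y - b)
(965 + B(14, -9))² = (965 + (7 - 1*14 - 1*(-9)))² = (965 + (7 - 14 + 9))² = (965 + 2)² = 967² = 935089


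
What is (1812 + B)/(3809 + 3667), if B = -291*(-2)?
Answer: 57/178 ≈ 0.32022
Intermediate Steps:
B = 582
(1812 + B)/(3809 + 3667) = (1812 + 582)/(3809 + 3667) = 2394/7476 = 2394*(1/7476) = 57/178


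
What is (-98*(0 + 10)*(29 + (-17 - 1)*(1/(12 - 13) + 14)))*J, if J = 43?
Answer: 8638700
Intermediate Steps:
(-98*(0 + 10)*(29 + (-17 - 1)*(1/(12 - 13) + 14)))*J = -98*(0 + 10)*(29 + (-17 - 1)*(1/(12 - 13) + 14))*43 = -980*(29 - 18*(1/(-1) + 14))*43 = -980*(29 - 18*(-1 + 14))*43 = -980*(29 - 18*13)*43 = -980*(29 - 234)*43 = -980*(-205)*43 = -98*(-2050)*43 = 200900*43 = 8638700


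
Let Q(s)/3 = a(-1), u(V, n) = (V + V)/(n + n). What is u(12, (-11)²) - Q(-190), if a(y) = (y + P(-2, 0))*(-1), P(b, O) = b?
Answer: -1077/121 ≈ -8.9008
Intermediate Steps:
u(V, n) = V/n (u(V, n) = (2*V)/((2*n)) = (2*V)*(1/(2*n)) = V/n)
a(y) = 2 - y (a(y) = (y - 2)*(-1) = (-2 + y)*(-1) = 2 - y)
Q(s) = 9 (Q(s) = 3*(2 - 1*(-1)) = 3*(2 + 1) = 3*3 = 9)
u(12, (-11)²) - Q(-190) = 12/((-11)²) - 1*9 = 12/121 - 9 = -1077/121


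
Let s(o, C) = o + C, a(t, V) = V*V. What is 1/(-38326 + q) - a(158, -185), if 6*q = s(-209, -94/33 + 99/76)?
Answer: -19756644694873/577257697 ≈ -34225.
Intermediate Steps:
a(t, V) = V²
s(o, C) = C + o
q = -528049/15048 (q = ((-94/33 + 99/76) - 209)/6 = (-3877/2508 - 209)/6 = (⅙)*(-528049/2508) = -528049/15048 ≈ -35.091)
1/(-38326 + q) - a(158, -185) = 1/(-38326 - 528049/15048) - 1*(-185)² = 1/(-577257697/15048) - 1*34225 = -15048/577257697 - 34225 = -19756644694873/577257697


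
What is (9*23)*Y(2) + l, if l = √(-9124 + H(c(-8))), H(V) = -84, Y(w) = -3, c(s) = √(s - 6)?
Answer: -621 + 2*I*√2302 ≈ -621.0 + 95.958*I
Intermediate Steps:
c(s) = √(-6 + s)
l = 2*I*√2302 (l = √(-9124 - 84) = √(-9208) = 2*I*√2302 ≈ 95.958*I)
(9*23)*Y(2) + l = (9*23)*(-3) + 2*I*√2302 = 207*(-3) + 2*I*√2302 = -621 + 2*I*√2302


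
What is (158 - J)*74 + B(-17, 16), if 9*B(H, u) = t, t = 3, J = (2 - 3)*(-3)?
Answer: 34411/3 ≈ 11470.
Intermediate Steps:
J = 3 (J = -1*(-3) = 3)
B(H, u) = ⅓ (B(H, u) = (⅑)*3 = ⅓)
(158 - J)*74 + B(-17, 16) = (158 - 1*3)*74 + ⅓ = (158 - 3)*74 + ⅓ = 155*74 + ⅓ = 11470 + ⅓ = 34411/3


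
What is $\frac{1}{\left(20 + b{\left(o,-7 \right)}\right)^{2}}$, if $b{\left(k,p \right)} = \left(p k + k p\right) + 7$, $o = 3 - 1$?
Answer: $1$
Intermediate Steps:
$o = 2$
$b{\left(k,p \right)} = 7 + 2 k p$ ($b{\left(k,p \right)} = \left(k p + k p\right) + 7 = 2 k p + 7 = 7 + 2 k p$)
$\frac{1}{\left(20 + b{\left(o,-7 \right)}\right)^{2}} = \frac{1}{\left(20 + \left(7 + 2 \cdot 2 \left(-7\right)\right)\right)^{2}} = \frac{1}{\left(20 + \left(7 - 28\right)\right)^{2}} = \frac{1}{\left(20 - 21\right)^{2}} = \frac{1}{\left(-1\right)^{2}} = 1^{-1} = 1$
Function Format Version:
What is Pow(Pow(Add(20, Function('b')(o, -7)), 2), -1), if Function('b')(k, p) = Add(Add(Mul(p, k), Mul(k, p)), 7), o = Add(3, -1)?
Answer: 1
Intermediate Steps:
o = 2
Function('b')(k, p) = Add(7, Mul(2, k, p)) (Function('b')(k, p) = Add(Add(Mul(k, p), Mul(k, p)), 7) = Add(Mul(2, k, p), 7) = Add(7, Mul(2, k, p)))
Pow(Pow(Add(20, Function('b')(o, -7)), 2), -1) = Pow(Pow(Add(20, Add(7, Mul(2, 2, -7))), 2), -1) = Pow(Pow(Add(20, Add(7, -28)), 2), -1) = Pow(Pow(Add(20, -21), 2), -1) = Pow(Pow(-1, 2), -1) = Pow(1, -1) = 1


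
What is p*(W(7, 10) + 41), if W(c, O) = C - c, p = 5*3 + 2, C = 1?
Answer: 595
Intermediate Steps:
p = 17 (p = 15 + 2 = 17)
W(c, O) = 1 - c
p*(W(7, 10) + 41) = 17*((1 - 1*7) + 41) = 17*((1 - 7) + 41) = 17*(-6 + 41) = 17*35 = 595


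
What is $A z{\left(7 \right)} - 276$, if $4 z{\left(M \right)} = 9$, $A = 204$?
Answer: $183$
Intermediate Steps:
$z{\left(M \right)} = \frac{9}{4}$ ($z{\left(M \right)} = \frac{1}{4} \cdot 9 = \frac{9}{4}$)
$A z{\left(7 \right)} - 276 = 204 \cdot \frac{9}{4} - 276 = 459 - 276 = 183$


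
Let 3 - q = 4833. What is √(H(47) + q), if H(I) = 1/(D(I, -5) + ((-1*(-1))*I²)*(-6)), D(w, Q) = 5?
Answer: I*√847838898079/13249 ≈ 69.498*I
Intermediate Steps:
q = -4830 (q = 3 - 1*4833 = 3 - 4833 = -4830)
H(I) = 1/(5 - 6*I²) (H(I) = 1/(5 + ((-1*(-1))*I²)*(-6)) = 1/(5 + (1*I²)*(-6)) = 1/(5 + I²*(-6)) = 1/(5 - 6*I²))
√(H(47) + q) = √(-1/(-5 + 6*47²) - 4830) = √(-1/(-5 + 6*2209) - 4830) = √(-1/(-5 + 13254) - 4830) = √(-1/13249 - 4830) = √(-63992671/13249) = I*√847838898079/13249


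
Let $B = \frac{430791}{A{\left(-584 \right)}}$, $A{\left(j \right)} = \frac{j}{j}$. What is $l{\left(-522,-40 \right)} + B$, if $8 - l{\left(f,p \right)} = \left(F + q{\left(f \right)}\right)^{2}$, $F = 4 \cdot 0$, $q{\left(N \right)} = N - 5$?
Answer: $153070$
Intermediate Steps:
$A{\left(j \right)} = 1$
$q{\left(N \right)} = -5 + N$
$F = 0$
$B = 430791$ ($B = \frac{430791}{1} = 430791 \cdot 1 = 430791$)
$l{\left(f,p \right)} = 8 - \left(-5 + f\right)^{2}$ ($l{\left(f,p \right)} = 8 - \left(0 + \left(-5 + f\right)\right)^{2} = 8 - \left(-5 + f\right)^{2}$)
$l{\left(-522,-40 \right)} + B = \left(8 - \left(-5 - 522\right)^{2}\right) + 430791 = \left(8 - \left(-527\right)^{2}\right) + 430791 = \left(8 - 277729\right) + 430791 = -277721 + 430791 = 153070$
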